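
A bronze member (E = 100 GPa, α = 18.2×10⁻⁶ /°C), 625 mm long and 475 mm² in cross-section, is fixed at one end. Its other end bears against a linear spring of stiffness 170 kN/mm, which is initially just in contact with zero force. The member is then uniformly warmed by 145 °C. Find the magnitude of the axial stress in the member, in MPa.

σ ≈ 182 MPa (compressive)

The unrestrained thermal change is αΔT L = 18.2×10⁻⁶ × 145 × 625 = 1.649 mm.
Let P be the compressive force at the spring. The member shortens elastically by PL/(AE) and the spring compresses by P/k; together these equal δ_free.
So P = δ_free / [L/(AE) + 1/k] = 1.649 / [ 625/(475×100×10³) + 1/(170×10³) ].
P = 1.649 / 1.904×10⁻⁵ = 86630 N.
σ = P/A = 86630/475 = 182.4 MPa.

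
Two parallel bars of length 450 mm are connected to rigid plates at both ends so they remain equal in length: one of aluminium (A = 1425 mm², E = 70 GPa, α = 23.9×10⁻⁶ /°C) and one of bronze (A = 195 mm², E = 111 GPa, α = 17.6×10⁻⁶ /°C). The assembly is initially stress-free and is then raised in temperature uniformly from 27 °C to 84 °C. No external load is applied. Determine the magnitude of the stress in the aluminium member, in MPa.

The aluminium has the larger α, so on heating it would change length more than the bronze if both were free. The rigid plates force a common final length, so the aluminium is put into compression and the bronze into tension, with equal and opposite forces P (no external load).
Compatibility of the two members (thermal + elastic change equal): (α₁ − α₂)ΔT = P·[1/(A₁E₁) + 1/(A₂E₂)].
|α₁ − α₂|·ΔT = 6.3×10⁻⁶ × 57 = 0.0003591.
1/(A₁E₁) + 1/(A₂E₂) = 1/(1425×70×10³) + 1/(195×111×10³) = 5.623×10⁻⁸ N⁻¹.
P = 0.0003591 / 5.623×10⁻⁸ = 6387 N = 6.387 kN.
σ_{aluminium} = P/A₁ = 6387/1425 = 4.482 MPa, compressive.

σ ≈ 4.48 MPa (compressive)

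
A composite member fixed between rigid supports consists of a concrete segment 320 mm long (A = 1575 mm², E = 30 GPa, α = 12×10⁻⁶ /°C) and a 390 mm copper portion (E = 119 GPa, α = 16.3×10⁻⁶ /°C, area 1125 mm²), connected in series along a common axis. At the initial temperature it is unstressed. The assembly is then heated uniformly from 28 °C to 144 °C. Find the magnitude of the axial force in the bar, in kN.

P ≈ 122 kN (compressive)

With the walls removed the bar would change length by δ_free = Σ αᵢΔT Lᵢ = 12×10⁻⁶×116×320 + 16.3×10⁻⁶×116×390 = 1.183 mm.
The rigid supports impose zero overall length change; the single axial force P common to all segments must satisfy P Σ Lᵢ/(AᵢEᵢ) = δ_free.
The series flexibility is Σ Lᵢ/(AᵢEᵢ) = 320/(1575×30×10³) + 390/(1125×119×10³) = 9.686×10⁻⁶ mm/N.
So P = 1.183 / 9.686×10⁻⁶ = 122.1 kN, compressive.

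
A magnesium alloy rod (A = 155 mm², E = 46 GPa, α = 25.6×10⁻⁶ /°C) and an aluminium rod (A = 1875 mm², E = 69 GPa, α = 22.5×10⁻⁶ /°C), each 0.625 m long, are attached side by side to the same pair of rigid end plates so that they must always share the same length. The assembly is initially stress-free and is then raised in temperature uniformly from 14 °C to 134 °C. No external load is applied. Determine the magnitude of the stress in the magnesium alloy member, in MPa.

The magnesium alloy has the larger α, so on heating it would change length more than the aluminium if both were free. The rigid plates force a common final length, so the magnesium alloy is put into compression and the aluminium into tension, with equal and opposite forces P (no external load).
Setting the final lengths equal and cancelling L: (α₁ − α₂)ΔT = P/(A₁E₁) + P/(A₂E₂).
|α₁ − α₂|·ΔT = 3.1×10⁻⁶ × 120 = 0.000372.
1/(A₁E₁) + 1/(A₂E₂) = 1/(155×46×10³) + 1/(1875×69×10³) = 1.48×10⁻⁷ N⁻¹.
P = 0.000372 / 1.48×10⁻⁷ = 2514 N = 2.514 kN.
σ_{magnesium alloy} = P/A₁ = 2514/155 = 16.22 MPa, compressive.

σ ≈ 16.2 MPa (compressive)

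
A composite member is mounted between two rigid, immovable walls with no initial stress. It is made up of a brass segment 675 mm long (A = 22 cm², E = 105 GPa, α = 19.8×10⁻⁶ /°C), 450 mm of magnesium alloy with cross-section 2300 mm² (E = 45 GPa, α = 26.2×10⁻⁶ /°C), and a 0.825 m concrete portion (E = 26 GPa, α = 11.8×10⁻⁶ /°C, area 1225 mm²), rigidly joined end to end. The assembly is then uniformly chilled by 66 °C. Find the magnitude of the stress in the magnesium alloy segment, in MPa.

σ ≈ 30.2 MPa (tensile)

With the walls removed the bar would change length by δ_free = Σ αᵢΔT Lᵢ = 19.8×10⁻⁶×66×675 + 26.2×10⁻⁶×66×450 + 11.8×10⁻⁶×66×825 = 2.303 mm.
The rigid supports impose zero overall length change; the single axial force P common to all segments must satisfy P Σ Lᵢ/(AᵢEᵢ) = δ_free.
The series flexibility is Σ Lᵢ/(AᵢEᵢ) = 675/(2200×105×10³) + 450/(2300×45×10³) + 825/(1225×26×10³) = 3.317×10⁻⁵ mm/N.
P = 2.303 / 3.317×10⁻⁵ = 69420 N = 69.42 kN, tensile.
σ_{magnesium alloy} = P / A = 69420 / 2300 = 30.18 MPa.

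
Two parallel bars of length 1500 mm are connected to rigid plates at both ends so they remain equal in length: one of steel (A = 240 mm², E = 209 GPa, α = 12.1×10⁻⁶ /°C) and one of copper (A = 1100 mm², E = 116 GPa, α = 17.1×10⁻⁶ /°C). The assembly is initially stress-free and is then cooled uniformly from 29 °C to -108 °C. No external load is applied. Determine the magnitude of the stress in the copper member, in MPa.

σ ≈ 22.4 MPa (tensile)

The copper has the larger α, so on cooling it would change length more than the steel if both were free. The rigid plates force a common final length, so the copper is put into tension and the steel into compression, with equal and opposite forces P (no external load).
Equating the net (thermal + elastic) strains gives |α₁ − α₂|·ΔT = P·[1/(A₁E₁) + 1/(A₂E₂)].
|α₁ − α₂|·ΔT = 5×10⁻⁶ × 137 = 0.000685.
1/(A₁E₁) + 1/(A₂E₂) = 1/(240×209×10³) + 1/(1100×116×10³) = 2.777×10⁻⁸ N⁻¹.
So P = 0.000685 / 2.777×10⁻⁸ = 24.66 kN.
σ_{copper} = P/A₂ = 24660/1100 = 22.42 MPa, tensile.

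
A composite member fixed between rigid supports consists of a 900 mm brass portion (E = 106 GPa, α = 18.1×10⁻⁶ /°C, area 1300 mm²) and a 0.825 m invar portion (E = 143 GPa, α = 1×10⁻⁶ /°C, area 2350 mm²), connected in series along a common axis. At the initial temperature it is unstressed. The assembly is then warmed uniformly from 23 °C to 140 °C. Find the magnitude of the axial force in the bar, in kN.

If the supports were absent, the total length change would be Σ αᵢΔT Lᵢ = 18.1×10⁻⁶×117×900 + 1×10⁻⁶×117×825 = 2.002 mm.
The rigid supports impose zero overall length change; the single axial force P common to all segments must satisfy P Σ Lᵢ/(AᵢEᵢ) = δ_free.
The series flexibility is Σ Lᵢ/(AᵢEᵢ) = 900/(1300×106×10³) + 825/(2350×143×10³) = 8.986×10⁻⁶ mm/N.
So P = 2.002 / 8.986×10⁻⁶ = 222.8 kN, compressive.

P ≈ 223 kN (compressive)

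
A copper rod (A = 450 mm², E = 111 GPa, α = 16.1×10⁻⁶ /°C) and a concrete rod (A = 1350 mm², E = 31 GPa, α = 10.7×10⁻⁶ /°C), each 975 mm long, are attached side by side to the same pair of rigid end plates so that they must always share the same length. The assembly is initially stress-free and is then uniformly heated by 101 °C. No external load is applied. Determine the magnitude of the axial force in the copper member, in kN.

Both members must finish at the same length. With the larger α, the copper tends to over-expand; the plates restrain it, putting the copper in compression and the concrete in tension. With no external load the two internal forces are equal and opposite, magnitude P.
Setting the final lengths equal and cancelling L: (α₁ − α₂)ΔT = P/(A₁E₁) + P/(A₂E₂).
|α₁ − α₂|·ΔT = 5.4×10⁻⁶ × 101 = 0.0005454.
1/(A₁E₁) + 1/(A₂E₂) = 1/(450×111×10³) + 1/(1350×31×10³) = 4.391×10⁻⁸ N⁻¹.
P = 0.0005454 / 4.391×10⁻⁸ = 12420 N = 12.42 kN.

P ≈ 12.4 kN (compressive in the copper)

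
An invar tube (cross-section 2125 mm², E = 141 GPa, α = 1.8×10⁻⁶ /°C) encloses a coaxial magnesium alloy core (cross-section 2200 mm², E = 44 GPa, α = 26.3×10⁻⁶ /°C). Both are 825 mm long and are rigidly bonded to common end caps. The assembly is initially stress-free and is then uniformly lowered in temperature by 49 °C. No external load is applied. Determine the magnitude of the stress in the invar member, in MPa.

Both members must finish at the same length. With the larger α, the magnesium alloy tends to over-contract; the plates restrain it, putting the magnesium alloy in tension and the invar in compression. With no external load the two internal forces are equal and opposite, magnitude P.
Setting the final lengths equal and cancelling L: (α₁ − α₂)ΔT = P/(A₁E₁) + P/(A₂E₂).
|α₁ − α₂|·ΔT = 24.5×10⁻⁶ × 49 = 0.0012.
1/(A₁E₁) + 1/(A₂E₂) = 1/(2125×141×10³) + 1/(2200×44×10³) = 1.367×10⁻⁸ N⁻¹.
So P = 0.0012 / 1.367×10⁻⁸ = 87.83 kN.
σ_{invar} = P/A₁ = 87830/2125 = 41.33 MPa, compressive.

σ ≈ 41.3 MPa (compressive)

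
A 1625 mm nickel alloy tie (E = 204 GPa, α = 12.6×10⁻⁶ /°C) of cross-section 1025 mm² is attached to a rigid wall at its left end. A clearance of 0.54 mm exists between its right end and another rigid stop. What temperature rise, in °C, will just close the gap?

ΔT ≈ 26.4 °C

The gap closes when αΔT L = 0.54 mm, since the tie is still unstressed at that instant.
ΔT = 0.54 / (12.6×10⁻⁶ × 1625) = 26.37 °C.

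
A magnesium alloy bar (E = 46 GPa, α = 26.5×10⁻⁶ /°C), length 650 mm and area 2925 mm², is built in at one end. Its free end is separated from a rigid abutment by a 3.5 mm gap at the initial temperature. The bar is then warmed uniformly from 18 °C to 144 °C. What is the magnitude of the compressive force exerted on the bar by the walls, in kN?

P ≈ 0 kN

Free thermal elongation = αΔT L = 26.5×10⁻⁶ × 126 × 650 = 2.17 mm.
Since δ_free = 2.17 mm is less than the 3.5 mm gap, the bar never touches the wall. No axial force develops.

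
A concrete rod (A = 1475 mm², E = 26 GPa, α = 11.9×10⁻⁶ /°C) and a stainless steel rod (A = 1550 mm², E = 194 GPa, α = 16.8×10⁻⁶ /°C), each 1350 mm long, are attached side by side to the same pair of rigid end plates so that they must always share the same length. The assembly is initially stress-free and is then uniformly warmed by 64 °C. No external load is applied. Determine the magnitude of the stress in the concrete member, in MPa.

Both members must finish at the same length. With the larger α, the stainless steel tends to over-expand; the plates restrain it, putting the stainless steel in compression and the concrete in tension. With no external load the two internal forces are equal and opposite, magnitude P.
Equating the net (thermal + elastic) strains gives |α₁ − α₂|·ΔT = P·[1/(A₁E₁) + 1/(A₂E₂)].
|α₁ − α₂|·ΔT = 4.9×10⁻⁶ × 64 = 0.0003136.
1/(A₁E₁) + 1/(A₂E₂) = 1/(1475×26×10³) + 1/(1550×194×10³) = 2.94×10⁻⁸ N⁻¹.
P = 0.0003136 / 2.94×10⁻⁸ = 10670 N = 10.67 kN.
σ_{concrete} = P/A₁ = 10670/1475 = 7.231 MPa, tensile.

σ ≈ 7.23 MPa (tensile)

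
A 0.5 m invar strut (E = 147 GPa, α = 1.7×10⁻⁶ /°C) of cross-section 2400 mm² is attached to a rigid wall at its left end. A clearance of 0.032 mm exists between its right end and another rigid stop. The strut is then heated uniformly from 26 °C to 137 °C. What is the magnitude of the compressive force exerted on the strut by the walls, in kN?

P ≈ 44 kN

Free thermal elongation = αΔT L = 1.7×10⁻⁶ × 111 × 500 = 0.09435 mm.
This exceeds the 0.032 mm gap, so the wall pushes back. The portion of expansion that must be recovered elastically is δ_free − gap = 0.09435 − 0.032 = 0.06235 mm.
Compatibility: PL/(AE) = 0.06235 mm, so σ = P/A = E × (0.06235/500) = 18.33 MPa.
Force on the wall = σA = 18.33 × 2400 mm² = 43.99 kN.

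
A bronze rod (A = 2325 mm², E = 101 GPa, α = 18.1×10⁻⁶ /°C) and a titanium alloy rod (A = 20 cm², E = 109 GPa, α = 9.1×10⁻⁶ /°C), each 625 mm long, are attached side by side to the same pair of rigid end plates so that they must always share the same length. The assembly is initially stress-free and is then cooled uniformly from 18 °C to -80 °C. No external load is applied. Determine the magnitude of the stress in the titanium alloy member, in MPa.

Equilibrium of a rigid end plate with no external load gives equal and opposite internal forces ±P in the two members. Since α_{bronze} > α_{titanium alloy}, cooling drives the bronze into tension and the titanium alloy into compression.
Compatibility of the two members (thermal + elastic change equal): (α₁ − α₂)ΔT = P·[1/(A₁E₁) + 1/(A₂E₂)].
|α₁ − α₂|·ΔT = 9×10⁻⁶ × 98 = 0.000882.
1/(A₁E₁) + 1/(A₂E₂) = 1/(2325×101×10³) + 1/(2000×109×10³) = 8.846×10⁻⁹ N⁻¹.
So P = 0.000882 / 8.846×10⁻⁹ = 99.71 kN.
σ_{titanium alloy} = P/A₂ = 99710/2000 = 49.86 MPa, compressive.

σ ≈ 49.9 MPa (compressive)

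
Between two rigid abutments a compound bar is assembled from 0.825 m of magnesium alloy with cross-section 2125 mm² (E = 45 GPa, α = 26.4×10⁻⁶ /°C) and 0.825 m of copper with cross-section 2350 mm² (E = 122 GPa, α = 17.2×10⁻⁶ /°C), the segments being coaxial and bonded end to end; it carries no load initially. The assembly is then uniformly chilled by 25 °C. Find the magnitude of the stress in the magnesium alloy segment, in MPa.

With the walls removed the bar would change length by δ_free = Σ αᵢΔT Lᵢ = 26.4×10⁻⁶×25×825 + 17.2×10⁻⁶×25×825 = 0.8992 mm.
The walls prevent any net length change, so an axial force P (same in every segment) develops. Compatibility: P · Σ Lᵢ/(AᵢEᵢ) = δ_free.
Σ Lᵢ/(AᵢEᵢ) = 825/(2125×45×10³) + 825/(2350×122×10³) = 1.151×10⁻⁵ mm/N.
So P = 0.8992 / 1.151×10⁻⁵ = 78.16 kN, tensile.
σ_{magnesium alloy} = P / A = 78160 / 2125 = 36.78 MPa.

σ ≈ 36.8 MPa (tensile)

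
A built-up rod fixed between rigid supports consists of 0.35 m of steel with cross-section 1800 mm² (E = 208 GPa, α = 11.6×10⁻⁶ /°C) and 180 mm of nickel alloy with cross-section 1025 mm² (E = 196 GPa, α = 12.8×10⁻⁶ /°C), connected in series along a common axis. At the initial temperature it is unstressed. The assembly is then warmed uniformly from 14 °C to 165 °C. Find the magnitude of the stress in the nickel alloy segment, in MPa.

With the walls removed the bar would change length by δ_free = Σ αᵢΔT Lᵢ = 11.6×10⁻⁶×151×350 + 12.8×10⁻⁶×151×180 = 0.961 mm.
The walls prevent any net length change, so an axial force P (same in every segment) develops. Compatibility: P · Σ Lᵢ/(AᵢEᵢ) = δ_free.
The series flexibility is Σ Lᵢ/(AᵢEᵢ) = 350/(1800×208×10³) + 180/(1025×196×10³) = 1.831×10⁻⁶ mm/N.
So P = 0.961 / 1.831×10⁻⁶ = 524.9 kN, compressive.
σ_{nickel alloy} = P / A = 524900 / 1025 = 512.1 MPa.

σ ≈ 512 MPa (compressive)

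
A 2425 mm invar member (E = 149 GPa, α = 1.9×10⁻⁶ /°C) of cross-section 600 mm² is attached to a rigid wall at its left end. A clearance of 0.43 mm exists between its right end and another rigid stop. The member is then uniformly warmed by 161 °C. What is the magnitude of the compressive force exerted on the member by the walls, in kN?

If the wall were absent the member would grow by αΔT L = 1.9×10⁻⁶ × 161 × 2425 = 0.7418 mm.
After closing the 0.43 mm clearance, 0.7418 − 0.43 = 0.3118 mm of expansion remains to be suppressed by the wall.
So σ = E(δ_free − g)/L = 149×10³ × 0.3118/2425 = 19.16 MPa.
Force on the wall = σA = 19.16 × 600 mm² = 11.5 kN.

P ≈ 11.5 kN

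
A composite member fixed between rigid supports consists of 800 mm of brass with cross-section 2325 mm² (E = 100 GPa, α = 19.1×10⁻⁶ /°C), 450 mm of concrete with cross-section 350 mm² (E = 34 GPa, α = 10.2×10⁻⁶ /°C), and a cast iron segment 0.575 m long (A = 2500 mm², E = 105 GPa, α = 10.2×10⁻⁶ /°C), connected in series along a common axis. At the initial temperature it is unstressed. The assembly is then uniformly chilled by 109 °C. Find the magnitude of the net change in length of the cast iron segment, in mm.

|ΔL| ≈ 0.498 mm

Free thermal contraction of the whole bar: Σ αᵢΔT Lᵢ = 19.1×10⁻⁶×109×800 + 10.2×10⁻⁶×109×450 + 10.2×10⁻⁶×109×575 = 2.805 mm.
Since the ends are fixed, an axial force P builds up, equal in every segment, with P · Σ Lᵢ/(AᵢEᵢ) = δ_free.
Σ Lᵢ/(AᵢEᵢ) = 800/(2325×100×10³) + 450/(350×34×10³) + 575/(2500×105×10³) = 4.345×10⁻⁵ mm/N.
So P = 2.805 / 4.345×10⁻⁵ = 64.56 kN, tensile.
For the cast iron segment, free thermal change = 10.2×10⁻⁶×109×575 = 0.6393 mm and elastic change from P = 64560×575/(2500×105×10³) = 0.1414 mm; these oppose, so the net change is 0.498 mm (segment shortens).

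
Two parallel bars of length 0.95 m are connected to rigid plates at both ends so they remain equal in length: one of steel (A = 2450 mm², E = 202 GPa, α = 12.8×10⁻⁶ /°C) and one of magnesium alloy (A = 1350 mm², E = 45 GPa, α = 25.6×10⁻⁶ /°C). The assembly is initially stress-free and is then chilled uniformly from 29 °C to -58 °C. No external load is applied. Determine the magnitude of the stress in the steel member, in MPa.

Both members must finish at the same length. With the larger α, the magnesium alloy tends to over-contract; the plates restrain it, putting the magnesium alloy in tension and the steel in compression. With no external load the two internal forces are equal and opposite, magnitude P.
Equating the net (thermal + elastic) strains gives |α₁ − α₂|·ΔT = P·[1/(A₁E₁) + 1/(A₂E₂)].
|α₁ − α₂|·ΔT = 12.8×10⁻⁶ × 87 = 0.001114.
1/(A₁E₁) + 1/(A₂E₂) = 1/(2450×202×10³) + 1/(1350×45×10³) = 1.848×10⁻⁸ N⁻¹.
So P = 0.001114 / 1.848×10⁻⁸ = 60.25 kN.
σ_{steel} = P/A₁ = 60250/2450 = 24.59 MPa, compressive.

σ ≈ 24.6 MPa (compressive)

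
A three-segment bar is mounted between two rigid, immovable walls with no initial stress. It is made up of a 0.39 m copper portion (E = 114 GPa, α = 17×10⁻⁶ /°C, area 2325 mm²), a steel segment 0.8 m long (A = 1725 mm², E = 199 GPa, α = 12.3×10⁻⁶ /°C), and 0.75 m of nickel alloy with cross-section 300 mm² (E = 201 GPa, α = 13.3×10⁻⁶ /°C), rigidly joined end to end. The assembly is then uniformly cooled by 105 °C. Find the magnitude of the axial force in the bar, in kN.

If the supports were absent, the total length change would be Σ αᵢΔT Lᵢ = 17×10⁻⁶×105×390 + 12.3×10⁻⁶×105×800 + 13.3×10⁻⁶×105×750 = 2.777 mm.
The rigid supports impose zero overall length change; the single axial force P common to all segments must satisfy P Σ Lᵢ/(AᵢEᵢ) = δ_free.
The series flexibility is Σ Lᵢ/(AᵢEᵢ) = 390/(2325×114×10³) + 800/(1725×199×10³) + 750/(300×201×10³) = 1.624×10⁻⁵ mm/N.
Hence P = δ_free / Σ(L/AE) = 2.777/1.624×10⁻⁵ = 171 kN (tensile).

P ≈ 171 kN (tensile)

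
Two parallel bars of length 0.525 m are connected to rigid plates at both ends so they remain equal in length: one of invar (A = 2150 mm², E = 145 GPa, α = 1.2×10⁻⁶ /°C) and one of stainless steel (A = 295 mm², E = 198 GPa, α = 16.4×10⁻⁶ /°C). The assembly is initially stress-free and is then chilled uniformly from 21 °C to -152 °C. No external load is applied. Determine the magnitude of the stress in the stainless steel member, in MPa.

σ ≈ 439 MPa (tensile)

The stainless steel has the larger α, so on cooling it would change length more than the invar if both were free. The rigid plates force a common final length, so the stainless steel is put into tension and the invar into compression, with equal and opposite forces P (no external load).
Setting the final lengths equal and cancelling L: (α₁ − α₂)ΔT = P/(A₁E₁) + P/(A₂E₂).
|α₁ − α₂|·ΔT = 15.2×10⁻⁶ × 173 = 0.00263.
1/(A₁E₁) + 1/(A₂E₂) = 1/(2150×145×10³) + 1/(295×198×10³) = 2.033×10⁻⁸ N⁻¹.
P = 0.00263 / 2.033×10⁻⁸ = 129400 N = 129.4 kN.
σ_{stainless steel} = P/A₂ = 129400/295 = 438.5 MPa, tensile.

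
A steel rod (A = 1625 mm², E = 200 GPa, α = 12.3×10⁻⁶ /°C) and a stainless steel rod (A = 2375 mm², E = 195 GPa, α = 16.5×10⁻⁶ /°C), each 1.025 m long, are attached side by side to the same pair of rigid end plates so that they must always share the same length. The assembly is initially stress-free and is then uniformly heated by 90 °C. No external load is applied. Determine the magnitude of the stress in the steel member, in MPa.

The stainless steel has the larger α, so on heating it would change length more than the steel if both were free. The rigid plates force a common final length, so the stainless steel is put into compression and the steel into tension, with equal and opposite forces P (no external load).
Equating the net (thermal + elastic) strains gives |α₁ − α₂|·ΔT = P·[1/(A₁E₁) + 1/(A₂E₂)].
|α₁ − α₂|·ΔT = 4.2×10⁻⁶ × 90 = 0.000378.
1/(A₁E₁) + 1/(A₂E₂) = 1/(1625×200×10³) + 1/(2375×195×10³) = 5.236×10⁻⁹ N⁻¹.
P = 0.000378 / 5.236×10⁻⁹ = 72190 N = 72.19 kN.
σ_{steel} = P/A₁ = 72190/1625 = 44.42 MPa, tensile.

σ ≈ 44.4 MPa (tensile)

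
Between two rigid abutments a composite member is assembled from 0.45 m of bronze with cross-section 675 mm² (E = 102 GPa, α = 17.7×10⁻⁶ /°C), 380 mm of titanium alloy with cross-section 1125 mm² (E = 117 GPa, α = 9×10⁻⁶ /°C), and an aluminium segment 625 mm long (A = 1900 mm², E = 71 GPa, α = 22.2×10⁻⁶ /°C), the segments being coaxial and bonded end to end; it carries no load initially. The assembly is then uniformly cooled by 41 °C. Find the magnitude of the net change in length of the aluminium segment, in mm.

|ΔL| ≈ 0.228 mm

Free thermal contraction of the whole bar: Σ αᵢΔT Lᵢ = 17.7×10⁻⁶×41×450 + 9×10⁻⁶×41×380 + 22.2×10⁻⁶×41×625 = 1.036 mm.
The walls prevent any net length change, so an axial force P (same in every segment) develops. Compatibility: P · Σ Lᵢ/(AᵢEᵢ) = δ_free.
The series flexibility is Σ Lᵢ/(AᵢEᵢ) = 450/(675×102×10³) + 380/(1125×117×10³) + 625/(1900×71×10³) = 1.406×10⁻⁵ mm/N.
Hence P = δ_free / Σ(L/AE) = 1.036/1.406×10⁻⁵ = 73.68 kN (tensile).
For the aluminium segment, free thermal change = 22.2×10⁻⁶×41×625 = 0.5689 mm and elastic change from P = 73680×625/(1900×71×10³) = 0.3414 mm; these oppose, so the net change is 0.228 mm (segment shortens).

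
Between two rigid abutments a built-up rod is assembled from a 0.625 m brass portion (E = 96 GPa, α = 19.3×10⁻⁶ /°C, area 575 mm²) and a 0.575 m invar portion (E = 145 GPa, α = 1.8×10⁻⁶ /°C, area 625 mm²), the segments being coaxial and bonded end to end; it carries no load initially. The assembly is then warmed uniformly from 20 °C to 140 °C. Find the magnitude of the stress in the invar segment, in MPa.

σ ≈ 142 MPa (compressive)

With the walls removed the bar would change length by δ_free = Σ αᵢΔT Lᵢ = 19.3×10⁻⁶×120×625 + 1.8×10⁻⁶×120×575 = 1.572 mm.
The walls prevent any net length change, so an axial force P (same in every segment) develops. Compatibility: P · Σ Lᵢ/(AᵢEᵢ) = δ_free.
The series flexibility is Σ Lᵢ/(AᵢEᵢ) = 625/(575×96×10³) + 575/(625×145×10³) = 1.767×10⁻⁵ mm/N.
So P = 1.572 / 1.767×10⁻⁵ = 88.96 kN, compressive.
σ_{invar} = P / A = 88960 / 625 = 142.3 MPa.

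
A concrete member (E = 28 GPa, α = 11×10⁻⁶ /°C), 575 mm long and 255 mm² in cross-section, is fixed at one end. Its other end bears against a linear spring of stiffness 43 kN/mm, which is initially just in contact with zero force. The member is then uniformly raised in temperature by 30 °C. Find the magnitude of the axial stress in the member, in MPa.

σ ≈ 7.17 MPa (compressive)

If the spring were absent the member would lengthen by αΔT L = 11×10⁻⁶ × 30 × 575 = 0.1898 mm.
With a force P in the spring, the elastic change of the member is PL/(AE) and that of the spring is P/k; compatibility requires their sum to equal δ_free.
P [ L/(AE) + 1/k ] = δ_free → P [ 575/(255×28×10³) + 1/(43×10³) ] = 0.1898.
P = 0.1898 / 0.0001038 = 1828 N.
σ = P/A = 1828/255 = 7.17 MPa.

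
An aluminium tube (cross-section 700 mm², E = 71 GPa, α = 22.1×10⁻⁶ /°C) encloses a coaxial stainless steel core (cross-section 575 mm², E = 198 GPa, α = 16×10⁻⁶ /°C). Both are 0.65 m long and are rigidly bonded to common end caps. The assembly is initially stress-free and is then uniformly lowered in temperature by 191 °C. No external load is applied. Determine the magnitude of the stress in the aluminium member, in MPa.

σ ≈ 57.6 MPa (tensile)

The aluminium has the larger α, so on cooling it would change length more than the stainless steel if both were free. The rigid plates force a common final length, so the aluminium is put into tension and the stainless steel into compression, with equal and opposite forces P (no external load).
Equating the net (thermal + elastic) strains gives |α₁ − α₂|·ΔT = P·[1/(A₁E₁) + 1/(A₂E₂)].
|α₁ − α₂|·ΔT = 6.1×10⁻⁶ × 191 = 0.001165.
1/(A₁E₁) + 1/(A₂E₂) = 1/(700×71×10³) + 1/(575×198×10³) = 2.89×10⁻⁸ N⁻¹.
P = 0.001165 / 2.89×10⁻⁸ = 40310 N = 40.31 kN.
σ_{aluminium} = P/A₁ = 40310/700 = 57.58 MPa, tensile.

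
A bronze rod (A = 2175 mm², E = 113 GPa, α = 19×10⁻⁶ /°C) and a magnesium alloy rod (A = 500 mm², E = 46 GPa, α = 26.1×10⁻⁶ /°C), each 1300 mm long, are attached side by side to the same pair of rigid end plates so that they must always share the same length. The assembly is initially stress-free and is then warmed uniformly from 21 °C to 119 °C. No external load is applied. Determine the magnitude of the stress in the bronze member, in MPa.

σ ≈ 6.73 MPa (tensile)

Both members must finish at the same length. With the larger α, the magnesium alloy tends to over-expand; the plates restrain it, putting the magnesium alloy in compression and the bronze in tension. With no external load the two internal forces are equal and opposite, magnitude P.
Setting the final lengths equal and cancelling L: (α₁ − α₂)ΔT = P/(A₁E₁) + P/(A₂E₂).
|α₁ − α₂|·ΔT = 7.1×10⁻⁶ × 98 = 0.0006958.
1/(A₁E₁) + 1/(A₂E₂) = 1/(2175×113×10³) + 1/(500×46×10³) = 4.755×10⁻⁸ N⁻¹.
So P = 0.0006958 / 4.755×10⁻⁸ = 14.63 kN.
σ_{bronze} = P/A₁ = 14630/2175 = 6.728 MPa, tensile.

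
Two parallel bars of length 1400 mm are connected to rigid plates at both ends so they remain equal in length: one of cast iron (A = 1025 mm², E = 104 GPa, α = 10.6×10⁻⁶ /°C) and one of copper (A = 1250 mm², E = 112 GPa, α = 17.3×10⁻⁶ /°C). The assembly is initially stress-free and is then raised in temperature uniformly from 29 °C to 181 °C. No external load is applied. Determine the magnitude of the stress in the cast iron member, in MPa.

Equilibrium of a rigid end plate with no external load gives equal and opposite internal forces ±P in the two members. Since α_{copper} > α_{cast iron}, heating drives the copper into compression and the cast iron into tension.
Equating the net (thermal + elastic) strains gives |α₁ − α₂|·ΔT = P·[1/(A₁E₁) + 1/(A₂E₂)].
|α₁ − α₂|·ΔT = 6.7×10⁻⁶ × 152 = 0.001018.
1/(A₁E₁) + 1/(A₂E₂) = 1/(1025×104×10³) + 1/(1250×112×10³) = 1.652×10⁻⁸ N⁻¹.
P = 0.001018 / 1.652×10⁻⁸ = 61630 N = 61.63 kN.
σ_{cast iron} = P/A₁ = 61630/1025 = 60.13 MPa, tensile.

σ ≈ 60.1 MPa (tensile)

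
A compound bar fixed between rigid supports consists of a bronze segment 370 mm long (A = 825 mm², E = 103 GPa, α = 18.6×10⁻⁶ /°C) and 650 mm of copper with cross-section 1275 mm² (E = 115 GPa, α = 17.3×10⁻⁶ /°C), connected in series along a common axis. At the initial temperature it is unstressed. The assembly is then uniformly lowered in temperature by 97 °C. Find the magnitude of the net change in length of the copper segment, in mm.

|ΔL| ≈ 0.204 mm

With the walls removed the bar would change length by δ_free = Σ αᵢΔT Lᵢ = 18.6×10⁻⁶×97×370 + 17.3×10⁻⁶×97×650 = 1.758 mm.
The walls prevent any net length change, so an axial force P (same in every segment) develops. Compatibility: P · Σ Lᵢ/(AᵢEᵢ) = δ_free.
Σ Lᵢ/(AᵢEᵢ) = 370/(825×103×10³) + 650/(1275×115×10³) = 8.787×10⁻⁶ mm/N.
So P = 1.758 / 8.787×10⁻⁶ = 200.1 kN, tensile.
For the copper segment, free thermal change = 17.3×10⁻⁶×97×650 = 1.091 mm and elastic change from P = 200100×650/(1275×115×10³) = 0.887 mm; these oppose, so the net change is 0.204 mm (segment shortens).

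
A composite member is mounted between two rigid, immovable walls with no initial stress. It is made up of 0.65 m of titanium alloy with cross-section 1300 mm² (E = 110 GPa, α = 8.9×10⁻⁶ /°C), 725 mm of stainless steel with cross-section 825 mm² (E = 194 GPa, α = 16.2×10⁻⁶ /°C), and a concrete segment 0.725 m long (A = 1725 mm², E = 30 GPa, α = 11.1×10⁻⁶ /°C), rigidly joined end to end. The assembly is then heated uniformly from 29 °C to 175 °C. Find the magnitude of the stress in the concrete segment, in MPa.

σ ≈ 93.8 MPa (compressive)

Free thermal expansion of the whole bar: Σ αᵢΔT Lᵢ = 8.9×10⁻⁶×146×650 + 16.2×10⁻⁶×146×725 + 11.1×10⁻⁶×146×725 = 3.734 mm.
Since the ends are fixed, an axial force P builds up, equal in every segment, with P · Σ Lᵢ/(AᵢEᵢ) = δ_free.
Σ Lᵢ/(AᵢEᵢ) = 650/(1300×110×10³) + 725/(825×194×10³) + 725/(1725×30×10³) = 2.308×10⁻⁵ mm/N.
So P = 3.734 / 2.308×10⁻⁵ = 161.8 kN, compressive.
σ_{concrete} = P / A = 161800 / 1725 = 93.78 MPa.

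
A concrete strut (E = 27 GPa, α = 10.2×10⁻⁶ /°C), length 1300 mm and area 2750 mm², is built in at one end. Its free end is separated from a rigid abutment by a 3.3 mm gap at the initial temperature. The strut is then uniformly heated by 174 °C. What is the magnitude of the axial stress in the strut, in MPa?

If the wall were absent the strut would grow by αΔT L = 10.2×10⁻⁶ × 174 × 1300 = 2.307 mm.
Since δ_free = 2.31 mm is less than the 3.3 mm gap, the strut never touches the wall. No axial force develops.

σ ≈ 0 MPa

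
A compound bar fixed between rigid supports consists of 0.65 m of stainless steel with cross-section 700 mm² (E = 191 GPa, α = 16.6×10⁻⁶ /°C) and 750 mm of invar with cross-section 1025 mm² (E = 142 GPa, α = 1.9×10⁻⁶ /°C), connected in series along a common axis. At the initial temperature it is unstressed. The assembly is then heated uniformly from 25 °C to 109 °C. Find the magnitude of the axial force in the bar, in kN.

If the supports were absent, the total length change would be Σ αᵢΔT Lᵢ = 16.6×10⁻⁶×84×650 + 1.9×10⁻⁶×84×750 = 1.026 mm.
The rigid supports impose zero overall length change; the single axial force P common to all segments must satisfy P Σ Lᵢ/(AᵢEᵢ) = δ_free.
The series flexibility is Σ Lᵢ/(AᵢEᵢ) = 650/(700×191×10³) + 750/(1025×142×10³) = 1.001×10⁻⁵ mm/N.
Hence P = δ_free / Σ(L/AE) = 1.026/1.001×10⁻⁵ = 102.5 kN (compressive).

P ≈ 102 kN (compressive)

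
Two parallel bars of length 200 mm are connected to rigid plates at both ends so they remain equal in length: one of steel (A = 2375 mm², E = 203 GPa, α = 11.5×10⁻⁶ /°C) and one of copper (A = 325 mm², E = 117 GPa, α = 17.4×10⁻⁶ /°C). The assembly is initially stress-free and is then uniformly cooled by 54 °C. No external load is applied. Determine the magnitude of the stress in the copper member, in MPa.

The copper has the larger α, so on cooling it would change length more than the steel if both were free. The rigid plates force a common final length, so the copper is put into tension and the steel into compression, with equal and opposite forces P (no external load).
Compatibility of the two members (thermal + elastic change equal): (α₁ − α₂)ΔT = P·[1/(A₁E₁) + 1/(A₂E₂)].
|α₁ − α₂|·ΔT = 5.9×10⁻⁶ × 54 = 0.0003186.
1/(A₁E₁) + 1/(A₂E₂) = 1/(2375×203×10³) + 1/(325×117×10³) = 2.837×10⁻⁸ N⁻¹.
So P = 0.0003186 / 2.837×10⁻⁸ = 11.23 kN.
σ_{copper} = P/A₂ = 11230/325 = 34.55 MPa, tensile.

σ ≈ 34.6 MPa (tensile)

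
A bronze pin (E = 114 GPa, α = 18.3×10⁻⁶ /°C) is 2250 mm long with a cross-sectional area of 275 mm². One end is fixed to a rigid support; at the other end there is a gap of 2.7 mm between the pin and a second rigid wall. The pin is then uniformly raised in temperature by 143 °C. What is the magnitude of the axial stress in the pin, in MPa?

σ ≈ 162 MPa (compressive)

Free thermal elongation = αΔT L = 18.3×10⁻⁶ × 143 × 2250 = 5.888 mm.
The gap closes (δ_free > 2.7 mm) and the wall then resists a further 5.888 − 2.7 = 3.188 mm of expansion.
That suppressed elongation corresponds to σ = E·Δ/L = 114×10³ × 3.188/2250 = 161.5 MPa.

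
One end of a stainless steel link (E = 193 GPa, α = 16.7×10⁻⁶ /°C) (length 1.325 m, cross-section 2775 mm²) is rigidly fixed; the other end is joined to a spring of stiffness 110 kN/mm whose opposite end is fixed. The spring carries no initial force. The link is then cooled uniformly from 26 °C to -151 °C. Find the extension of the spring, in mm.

If the spring were absent the link would shorten by αΔT L = 16.7×10⁻⁶ × 177 × 1325 = 3.917 mm.
Let P be the tensile force in the spring. The link extends elastically by PL/(AE) and the spring stretches by P/k; together these equal δ_free.
So P = δ_free / [L/(AE) + 1/k] = 3.917 / [ 1325/(2775×193×10³) + 1/(110×10³) ].
P = 3.917 / 1.156×10⁻⁵ = 338700 N.
Spring extension = P/k = 338700/(110×10³) = 3.079 mm.

δ ≈ 3.08 mm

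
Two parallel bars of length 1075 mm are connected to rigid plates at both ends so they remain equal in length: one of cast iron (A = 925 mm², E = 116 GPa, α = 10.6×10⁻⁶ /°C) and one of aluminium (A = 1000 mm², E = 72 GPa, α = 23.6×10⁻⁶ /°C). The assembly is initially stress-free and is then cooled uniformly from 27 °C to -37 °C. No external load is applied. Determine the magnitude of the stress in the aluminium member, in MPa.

Equilibrium of a rigid end plate with no external load gives equal and opposite internal forces ±P in the two members. Since α_{aluminium} > α_{cast iron}, cooling drives the aluminium into tension and the cast iron into compression.
Setting the final lengths equal and cancelling L: (α₁ − α₂)ΔT = P/(A₁E₁) + P/(A₂E₂).
|α₁ − α₂|·ΔT = 13×10⁻⁶ × 64 = 0.000832.
1/(A₁E₁) + 1/(A₂E₂) = 1/(925×116×10³) + 1/(1000×72×10³) = 2.321×10⁻⁸ N⁻¹.
So P = 0.000832 / 2.321×10⁻⁸ = 35.85 kN.
σ_{aluminium} = P/A₂ = 35850/1000 = 35.85 MPa, tensile.

σ ≈ 35.8 MPa (tensile)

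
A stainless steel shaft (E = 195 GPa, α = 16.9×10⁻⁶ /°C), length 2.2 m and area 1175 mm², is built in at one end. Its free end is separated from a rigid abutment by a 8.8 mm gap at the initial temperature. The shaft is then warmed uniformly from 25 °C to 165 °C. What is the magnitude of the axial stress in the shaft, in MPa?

σ ≈ 0 MPa

Unrestrained expansion: δ_free = αΔT L = 16.9×10⁻⁶ × 140 × 2200 = 5.205 mm.
Since δ_free = 5.21 mm is less than the 8.8 mm gap, the shaft never touches the wall. No axial force develops.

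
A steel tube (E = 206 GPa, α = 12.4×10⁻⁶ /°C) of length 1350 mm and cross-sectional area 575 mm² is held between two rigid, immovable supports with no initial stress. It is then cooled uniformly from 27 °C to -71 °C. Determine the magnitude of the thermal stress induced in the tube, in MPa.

The supports are rigid, so the total axial strain is zero. The restrained thermal strain is ε = αΔT = 12.4×10⁻⁶ × 98 = 1215.2×10⁻⁶.
Hence σ = E·αΔT = 206×10³ × 1215.2×10⁻⁶ = 250.3 MPa, tensile.

σ ≈ 250 MPa (tensile)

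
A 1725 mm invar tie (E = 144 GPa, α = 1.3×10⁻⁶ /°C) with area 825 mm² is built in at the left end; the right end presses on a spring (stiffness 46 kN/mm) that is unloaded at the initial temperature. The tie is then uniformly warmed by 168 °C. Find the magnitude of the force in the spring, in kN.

Free thermal expansion: δ_free = αΔT L = 1.3×10⁻⁶ × 168 × 1725 = 0.3767 mm.
Let P be the compressive force at the spring. The tie shortens elastically by PL/(AE) and the spring compresses by P/k; together these equal δ_free.
So P = δ_free / [L/(AE) + 1/k] = 0.3767 / [ 1725/(825×144×10³) + 1/(46×10³) ].
P = 0.3767 / 3.626×10⁻⁵ = 10390 N.

P ≈ 10.4 kN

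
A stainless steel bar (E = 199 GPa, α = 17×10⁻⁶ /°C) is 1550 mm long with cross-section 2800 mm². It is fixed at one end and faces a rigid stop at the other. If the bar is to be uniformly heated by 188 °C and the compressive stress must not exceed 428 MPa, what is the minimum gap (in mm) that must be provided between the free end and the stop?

g ≈ 1.62 mm

Free expansion if unrestrained: δ_free = αΔT L = 17×10⁻⁶ × 188 × 1550 = 4.954 mm.
A stress of 428 MPa corresponds to the wall pushing the bar back by σL/E = 428×1550/(199×10³) = 3.334 mm.
The gap must absorb the remainder: g_min = 4.954 − 3.334 = 1.62 mm.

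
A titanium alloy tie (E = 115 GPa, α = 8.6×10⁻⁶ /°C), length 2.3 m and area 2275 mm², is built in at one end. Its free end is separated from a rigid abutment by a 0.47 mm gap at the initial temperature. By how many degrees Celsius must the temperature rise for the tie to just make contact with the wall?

ΔT ≈ 23.8 °C

Contact occurs when the free expansion equals the gap: αΔT L = 0.47 mm.
So ΔT = g/(αL) = 0.47/(8.6×10⁻⁶ × 2300) = 23.76 °C.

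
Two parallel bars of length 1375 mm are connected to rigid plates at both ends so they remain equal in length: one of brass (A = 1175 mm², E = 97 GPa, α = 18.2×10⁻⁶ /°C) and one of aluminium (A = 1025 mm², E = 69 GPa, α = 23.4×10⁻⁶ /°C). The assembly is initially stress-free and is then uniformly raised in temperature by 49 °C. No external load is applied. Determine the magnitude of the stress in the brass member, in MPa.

Both members must finish at the same length. With the larger α, the aluminium tends to over-expand; the plates restrain it, putting the aluminium in compression and the brass in tension. With no external load the two internal forces are equal and opposite, magnitude P.
Setting the final lengths equal and cancelling L: (α₁ − α₂)ΔT = P/(A₁E₁) + P/(A₂E₂).
|α₁ − α₂|·ΔT = 5.2×10⁻⁶ × 49 = 0.0002548.
1/(A₁E₁) + 1/(A₂E₂) = 1/(1175×97×10³) + 1/(1025×69×10³) = 2.291×10⁻⁸ N⁻¹.
P = 0.0002548 / 2.291×10⁻⁸ = 11120 N = 11.12 kN.
σ_{brass} = P/A₁ = 11120/1175 = 9.464 MPa, tensile.

σ ≈ 9.46 MPa (tensile)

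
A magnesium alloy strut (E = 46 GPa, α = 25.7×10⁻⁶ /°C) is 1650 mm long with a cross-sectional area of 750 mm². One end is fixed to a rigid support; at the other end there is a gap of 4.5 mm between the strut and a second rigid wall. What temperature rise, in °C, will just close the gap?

Contact occurs when the free expansion equals the gap: αΔT L = 4.5 mm.
So ΔT = g/(αL) = 4.5/(25.7×10⁻⁶ × 1650) = 106.1 °C.

ΔT ≈ 106 °C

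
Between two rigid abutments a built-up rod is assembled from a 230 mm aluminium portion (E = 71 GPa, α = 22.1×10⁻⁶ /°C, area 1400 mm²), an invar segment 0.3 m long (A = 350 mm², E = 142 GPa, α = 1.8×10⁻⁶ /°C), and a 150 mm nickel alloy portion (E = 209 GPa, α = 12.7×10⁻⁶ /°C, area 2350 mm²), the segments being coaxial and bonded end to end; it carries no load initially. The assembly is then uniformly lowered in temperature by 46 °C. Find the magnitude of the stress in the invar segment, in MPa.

If the supports were absent, the total length change would be Σ αᵢΔT Lᵢ = 22.1×10⁻⁶×46×230 + 1.8×10⁻⁶×46×300 + 12.7×10⁻⁶×46×150 = 0.3463 mm.
Since the ends are fixed, an axial force P builds up, equal in every segment, with P · Σ Lᵢ/(AᵢEᵢ) = δ_free.
Σ Lᵢ/(AᵢEᵢ) = 230/(1400×71×10³) + 300/(350×142×10³) + 150/(2350×209×10³) = 8.656×10⁻⁶ mm/N.
P = 0.3463 / 8.656×10⁻⁶ = 40010 N = 40.01 kN, tensile.
σ_{invar} = P / A = 40010 / 350 = 114.3 MPa.

σ ≈ 114 MPa (tensile)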